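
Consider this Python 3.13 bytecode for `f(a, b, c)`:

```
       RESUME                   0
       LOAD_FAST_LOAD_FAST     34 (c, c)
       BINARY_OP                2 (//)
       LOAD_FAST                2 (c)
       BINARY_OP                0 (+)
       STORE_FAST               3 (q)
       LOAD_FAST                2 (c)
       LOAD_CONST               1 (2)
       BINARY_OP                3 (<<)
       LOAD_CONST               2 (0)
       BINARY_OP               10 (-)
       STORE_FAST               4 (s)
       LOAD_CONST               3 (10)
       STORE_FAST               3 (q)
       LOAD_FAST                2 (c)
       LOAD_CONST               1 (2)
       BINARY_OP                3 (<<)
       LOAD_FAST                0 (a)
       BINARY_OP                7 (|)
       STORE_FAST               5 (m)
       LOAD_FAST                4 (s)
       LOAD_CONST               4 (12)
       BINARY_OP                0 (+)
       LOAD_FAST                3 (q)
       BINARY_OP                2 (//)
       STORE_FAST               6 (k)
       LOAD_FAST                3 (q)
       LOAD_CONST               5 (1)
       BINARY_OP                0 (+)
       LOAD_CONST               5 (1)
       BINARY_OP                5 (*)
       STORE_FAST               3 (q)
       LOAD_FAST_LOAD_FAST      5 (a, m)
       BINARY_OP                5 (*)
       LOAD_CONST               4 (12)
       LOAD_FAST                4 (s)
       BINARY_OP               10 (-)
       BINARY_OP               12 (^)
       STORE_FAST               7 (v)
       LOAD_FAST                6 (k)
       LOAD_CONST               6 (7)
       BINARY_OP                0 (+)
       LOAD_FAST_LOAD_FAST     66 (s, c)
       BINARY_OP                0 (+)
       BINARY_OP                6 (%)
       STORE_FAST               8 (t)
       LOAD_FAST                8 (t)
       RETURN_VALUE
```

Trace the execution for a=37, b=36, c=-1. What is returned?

LOAD_FAST_LOAD_FAST c,c → push -1,-1. Stack: [-1, -1]
BINARY_OP // → -1 // -1 = 1. Stack: [1]
LOAD_FAST c → push -1. Stack: [1, -1]
BINARY_OP + → 1 + -1 = 0. Stack: [0]
STORE_FAST q → q=0. Stack: []
LOAD_FAST c → push -1. Stack: [-1]
LOAD_CONST → push 2. Stack: [-1, 2]
BINARY_OP << → -1 << 2 = -4. Stack: [-4]
LOAD_CONST → push 0. Stack: [-4, 0]
BINARY_OP - → -4 - 0 = -4. Stack: [-4]
STORE_FAST s → s=-4. Stack: []
LOAD_CONST → push 10. Stack: [10]
STORE_FAST q → q=10. Stack: []
LOAD_FAST c → push -1. Stack: [-1]
LOAD_CONST → push 2. Stack: [-1, 2]
BINARY_OP << → -1 << 2 = -4. Stack: [-4]
LOAD_FAST a → push 37. Stack: [-4, 37]
BINARY_OP | → -4 | 37 = -3. Stack: [-3]
STORE_FAST m → m=-3. Stack: []
LOAD_FAST s → push -4. Stack: [-4]
LOAD_CONST → push 12. Stack: [-4, 12]
BINARY_OP + → -4 + 12 = 8. Stack: [8]
LOAD_FAST q → push 10. Stack: [8, 10]
BINARY_OP // → 8 // 10 = 0. Stack: [0]
STORE_FAST k → k=0. Stack: []
LOAD_FAST q → push 10. Stack: [10]
LOAD_CONST → push 1. Stack: [10, 1]
BINARY_OP + → 10 + 1 = 11. Stack: [11]
LOAD_CONST → push 1. Stack: [11, 1]
BINARY_OP * → 11 * 1 = 11. Stack: [11]
STORE_FAST q → q=11. Stack: []
LOAD_FAST_LOAD_FAST a,m → push 37,-3. Stack: [37, -3]
BINARY_OP * → 37 * -3 = -111. Stack: [-111]
LOAD_CONST → push 12. Stack: [-111, 12]
LOAD_FAST s → push -4. Stack: [-111, 12, -4]
BINARY_OP - → 12 - -4 = 16. Stack: [-111, 16]
BINARY_OP ^ → -111 ^ 16 = -127. Stack: [-127]
STORE_FAST v → v=-127. Stack: []
LOAD_FAST k → push 0. Stack: [0]
LOAD_CONST → push 7. Stack: [0, 7]
BINARY_OP + → 0 + 7 = 7. Stack: [7]
LOAD_FAST_LOAD_FAST s,c → push -4,-1. Stack: [7, -4, -1]
BINARY_OP + → -4 + -1 = -5. Stack: [7, -5]
BINARY_OP % → 7 % -5 = -3. Stack: [-3]
STORE_FAST t → t=-3. Stack: []
LOAD_FAST t → push -3. Stack: [-3]
RETURN_VALUE → return -3.

-3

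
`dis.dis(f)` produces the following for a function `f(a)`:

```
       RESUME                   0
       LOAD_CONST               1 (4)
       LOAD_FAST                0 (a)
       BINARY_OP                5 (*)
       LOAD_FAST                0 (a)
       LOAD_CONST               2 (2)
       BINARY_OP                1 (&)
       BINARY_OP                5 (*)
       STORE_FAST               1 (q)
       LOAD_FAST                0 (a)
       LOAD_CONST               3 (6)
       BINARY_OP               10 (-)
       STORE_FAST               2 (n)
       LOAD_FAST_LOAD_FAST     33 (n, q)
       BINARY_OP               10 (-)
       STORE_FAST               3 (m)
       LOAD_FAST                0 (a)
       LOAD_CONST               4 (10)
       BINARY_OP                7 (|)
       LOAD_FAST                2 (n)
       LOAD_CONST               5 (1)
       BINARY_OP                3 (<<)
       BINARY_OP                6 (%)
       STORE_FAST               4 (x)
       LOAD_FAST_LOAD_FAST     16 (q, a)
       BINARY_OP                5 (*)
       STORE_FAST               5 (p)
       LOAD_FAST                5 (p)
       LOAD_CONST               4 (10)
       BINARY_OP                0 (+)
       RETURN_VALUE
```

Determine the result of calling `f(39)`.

12178

LOAD_CONST → push 4. Stack: [4]
LOAD_FAST a → push 39. Stack: [4, 39]
BINARY_OP * → 4 * 39 = 156. Stack: [156]
LOAD_FAST a → push 39. Stack: [156, 39]
LOAD_CONST → push 2. Stack: [156, 39, 2]
BINARY_OP & → 39 & 2 = 2. Stack: [156, 2]
BINARY_OP * → 156 * 2 = 312. Stack: [312]
STORE_FAST q → q=312. Stack: []
LOAD_FAST a → push 39. Stack: [39]
LOAD_CONST → push 6. Stack: [39, 6]
BINARY_OP - → 39 - 6 = 33. Stack: [33]
STORE_FAST n → n=33. Stack: []
LOAD_FAST_LOAD_FAST n,q → push 33,312. Stack: [33, 312]
BINARY_OP - → 33 - 312 = -279. Stack: [-279]
STORE_FAST m → m=-279. Stack: []
LOAD_FAST a → push 39. Stack: [39]
LOAD_CONST → push 10. Stack: [39, 10]
BINARY_OP | → 39 | 10 = 47. Stack: [47]
LOAD_FAST n → push 33. Stack: [47, 33]
LOAD_CONST → push 1. Stack: [47, 33, 1]
BINARY_OP << → 33 << 1 = 66. Stack: [47, 66]
BINARY_OP % → 47 % 66 = 47. Stack: [47]
STORE_FAST x → x=47. Stack: []
LOAD_FAST_LOAD_FAST q,a → push 312,39. Stack: [312, 39]
BINARY_OP * → 312 * 39 = 12168. Stack: [12168]
STORE_FAST p → p=12168. Stack: []
LOAD_FAST p → push 12168. Stack: [12168]
LOAD_CONST → push 10. Stack: [12168, 10]
BINARY_OP + → 12168 + 10 = 12178. Stack: [12178]
RETURN_VALUE → return 12178.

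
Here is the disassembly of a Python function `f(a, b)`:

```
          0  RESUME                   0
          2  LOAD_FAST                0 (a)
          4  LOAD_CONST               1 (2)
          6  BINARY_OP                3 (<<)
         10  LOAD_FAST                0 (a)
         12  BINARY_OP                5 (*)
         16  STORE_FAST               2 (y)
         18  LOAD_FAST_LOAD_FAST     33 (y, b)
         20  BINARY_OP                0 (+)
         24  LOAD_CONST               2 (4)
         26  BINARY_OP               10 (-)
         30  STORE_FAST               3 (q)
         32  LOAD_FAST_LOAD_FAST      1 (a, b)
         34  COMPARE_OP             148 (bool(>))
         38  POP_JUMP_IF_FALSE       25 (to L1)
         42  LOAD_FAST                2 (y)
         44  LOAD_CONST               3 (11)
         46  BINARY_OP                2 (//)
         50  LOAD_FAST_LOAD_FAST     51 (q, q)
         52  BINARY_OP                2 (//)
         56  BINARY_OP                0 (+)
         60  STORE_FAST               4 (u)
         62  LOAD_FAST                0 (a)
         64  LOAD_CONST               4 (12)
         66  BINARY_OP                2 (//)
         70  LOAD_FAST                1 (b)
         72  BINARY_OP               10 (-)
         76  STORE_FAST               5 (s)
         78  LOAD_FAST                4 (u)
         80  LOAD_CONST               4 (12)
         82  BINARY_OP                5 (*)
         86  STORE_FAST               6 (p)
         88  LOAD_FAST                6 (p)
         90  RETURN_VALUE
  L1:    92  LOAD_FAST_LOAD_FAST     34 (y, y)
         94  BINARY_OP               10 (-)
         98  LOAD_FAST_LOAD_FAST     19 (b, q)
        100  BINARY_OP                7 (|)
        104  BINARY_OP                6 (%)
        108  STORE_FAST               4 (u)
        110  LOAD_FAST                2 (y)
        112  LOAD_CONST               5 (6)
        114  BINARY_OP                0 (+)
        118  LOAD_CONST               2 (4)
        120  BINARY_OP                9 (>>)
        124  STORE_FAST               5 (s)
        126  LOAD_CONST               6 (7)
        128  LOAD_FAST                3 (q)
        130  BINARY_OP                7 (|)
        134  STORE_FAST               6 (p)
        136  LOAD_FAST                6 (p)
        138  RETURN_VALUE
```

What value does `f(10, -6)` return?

LOAD_FAST a → push 10. Stack: [10]
LOAD_CONST → push 2. Stack: [10, 2]
BINARY_OP << → 10 << 2 = 40. Stack: [40]
LOAD_FAST a → push 10. Stack: [40, 10]
BINARY_OP * → 40 * 10 = 400. Stack: [400]
STORE_FAST y → y=400. Stack: []
LOAD_FAST_LOAD_FAST y,b → push 400,-6. Stack: [400, -6]
BINARY_OP + → 400 + -6 = 394. Stack: [394]
LOAD_CONST → push 4. Stack: [394, 4]
BINARY_OP - → 394 - 4 = 390. Stack: [390]
STORE_FAST q → q=390. Stack: []
LOAD_FAST_LOAD_FAST a,b → push 10,-6. Stack: [10, -6]
COMPARE_OP bool(>) → 10 vs -6 = True. Stack: [True]
POP_JUMP_IF_FALSE → pop True; no jump. Stack: []
LOAD_FAST y → push 400. Stack: [400]
LOAD_CONST → push 11. Stack: [400, 11]
BINARY_OP // → 400 // 11 = 36. Stack: [36]
LOAD_FAST_LOAD_FAST q,q → push 390,390. Stack: [36, 390, 390]
BINARY_OP // → 390 // 390 = 1. Stack: [36, 1]
BINARY_OP + → 36 + 1 = 37. Stack: [37]
STORE_FAST u → u=37. Stack: []
LOAD_FAST a → push 10. Stack: [10]
LOAD_CONST → push 12. Stack: [10, 12]
BINARY_OP // → 10 // 12 = 0. Stack: [0]
LOAD_FAST b → push -6. Stack: [0, -6]
BINARY_OP - → 0 - -6 = 6. Stack: [6]
STORE_FAST s → s=6. Stack: []
LOAD_FAST u → push 37. Stack: [37]
LOAD_CONST → push 12. Stack: [37, 12]
BINARY_OP * → 37 * 12 = 444. Stack: [444]
STORE_FAST p → p=444. Stack: []
LOAD_FAST p → push 444. Stack: [444]
RETURN_VALUE → return 444.

444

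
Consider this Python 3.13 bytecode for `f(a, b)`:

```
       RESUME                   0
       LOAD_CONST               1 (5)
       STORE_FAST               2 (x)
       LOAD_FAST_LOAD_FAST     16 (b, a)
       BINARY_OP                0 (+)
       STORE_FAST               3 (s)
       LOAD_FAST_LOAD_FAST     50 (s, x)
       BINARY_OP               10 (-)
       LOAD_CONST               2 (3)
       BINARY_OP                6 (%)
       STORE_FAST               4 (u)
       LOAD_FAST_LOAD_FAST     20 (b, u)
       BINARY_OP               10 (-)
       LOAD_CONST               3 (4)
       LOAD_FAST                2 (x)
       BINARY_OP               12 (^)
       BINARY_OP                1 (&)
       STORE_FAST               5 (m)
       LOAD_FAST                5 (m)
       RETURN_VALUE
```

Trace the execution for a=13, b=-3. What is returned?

1

LOAD_CONST → push 5. Stack: [5]
STORE_FAST x → x=5. Stack: []
LOAD_FAST_LOAD_FAST b,a → push -3,13. Stack: [-3, 13]
BINARY_OP + → -3 + 13 = 10. Stack: [10]
STORE_FAST s → s=10. Stack: []
LOAD_FAST_LOAD_FAST s,x → push 10,5. Stack: [10, 5]
BINARY_OP - → 10 - 5 = 5. Stack: [5]
LOAD_CONST → push 3. Stack: [5, 3]
BINARY_OP % → 5 % 3 = 2. Stack: [2]
STORE_FAST u → u=2. Stack: []
LOAD_FAST_LOAD_FAST b,u → push -3,2. Stack: [-3, 2]
BINARY_OP - → -3 - 2 = -5. Stack: [-5]
LOAD_CONST → push 4. Stack: [-5, 4]
LOAD_FAST x → push 5. Stack: [-5, 4, 5]
BINARY_OP ^ → 4 ^ 5 = 1. Stack: [-5, 1]
BINARY_OP & → -5 & 1 = 1. Stack: [1]
STORE_FAST m → m=1. Stack: []
LOAD_FAST m → push 1. Stack: [1]
RETURN_VALUE → return 1.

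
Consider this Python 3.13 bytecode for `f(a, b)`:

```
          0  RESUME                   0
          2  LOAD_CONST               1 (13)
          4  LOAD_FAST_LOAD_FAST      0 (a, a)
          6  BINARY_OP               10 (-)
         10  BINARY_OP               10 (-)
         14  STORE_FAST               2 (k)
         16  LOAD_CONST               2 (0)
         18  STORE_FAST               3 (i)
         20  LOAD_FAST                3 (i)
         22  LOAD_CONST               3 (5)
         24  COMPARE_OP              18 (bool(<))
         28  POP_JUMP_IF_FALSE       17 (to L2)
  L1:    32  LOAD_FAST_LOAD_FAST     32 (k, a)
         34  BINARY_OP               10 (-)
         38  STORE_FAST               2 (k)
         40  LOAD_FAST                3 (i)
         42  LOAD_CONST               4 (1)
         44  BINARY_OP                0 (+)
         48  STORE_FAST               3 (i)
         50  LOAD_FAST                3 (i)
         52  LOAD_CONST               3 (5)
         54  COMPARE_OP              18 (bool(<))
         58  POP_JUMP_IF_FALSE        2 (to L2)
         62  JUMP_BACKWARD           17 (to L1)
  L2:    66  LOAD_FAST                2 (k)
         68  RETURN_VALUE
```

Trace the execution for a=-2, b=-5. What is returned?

23

LOAD_CONST → push 13
LOAD_FAST_LOAD_FAST a,a → push -2,-2
BINARY_OP - → -2 - -2 = 0
BINARY_OP - → 13 - 0 = 13
STORE_FAST k → k=13
LOAD_CONST → push 0
STORE_FAST i → i=0
LOAD_FAST i → push 0
LOAD_CONST → push 5
COMPARE_OP bool(<) → 0 vs 5 = True
POP_JUMP_IF_FALSE → pop True; no jump
LOAD_FAST_LOAD_FAST k,a → push 13,-2
BINARY_OP - → 13 - -2 = 15
STORE_FAST k → k=15
LOAD_FAST i → push 0
LOAD_CONST → push 1
BINARY_OP + → 0 + 1 = 1
STORE_FAST i → i=1
LOAD_FAST i → push 1
LOAD_CONST → push 5
COMPARE_OP bool(<) → 1 vs 5 = True
POP_JUMP_IF_FALSE → pop True; no jump
LOAD_FAST_LOAD_FAST k,a → push 15,-2
BINARY_OP - → 15 - -2 = 17
STORE_FAST k → k=17
LOAD_FAST i → push 1
LOAD_CONST → push 1
BINARY_OP + → 1 + 1 = 2
STORE_FAST i → i=2
LOAD_FAST i → push 2
LOAD_CONST → push 5
COMPARE_OP bool(<) → 2 vs 5 = True
POP_JUMP_IF_FALSE → pop True; no jump
LOAD_FAST_LOAD_FAST k,a → push 17,-2
BINARY_OP - → 17 - -2 = 19
STORE_FAST k → k=19
LOAD_FAST i → push 2
LOAD_CONST → push 1
BINARY_OP + → 2 + 1 = 3
STORE_FAST i → i=3
LOAD_FAST i → push 3
LOAD_CONST → push 5
COMPARE_OP bool(<) → 3 vs 5 = True
POP_JUMP_IF_FALSE → pop True; no jump
LOAD_FAST_LOAD_FAST k,a → push 19,-2
BINARY_OP - → 19 - -2 = 21
STORE_FAST k → k=21
LOAD_FAST i → push 3
LOAD_CONST → push 1
BINARY_OP + → 3 + 1 = 4
STORE_FAST i → i=4
LOAD_FAST i → push 4
LOAD_CONST → push 5
COMPARE_OP bool(<) → 4 vs 5 = True
POP_JUMP_IF_FALSE → pop True; no jump
LOAD_FAST_LOAD_FAST k,a → push 21,-2
BINARY_OP - → 21 - -2 = 23
STORE_FAST k → k=23
LOAD_FAST i → push 4
LOAD_CONST → push 1
BINARY_OP + → 4 + 1 = 5
STORE_FAST i → i=5
LOAD_FAST i → push 5
LOAD_CONST → push 5
COMPARE_OP bool(<) → 5 vs 5 = False
POP_JUMP_IF_FALSE → pop False; jump
LOAD_FAST k → push 23
RETURN_VALUE → return 23.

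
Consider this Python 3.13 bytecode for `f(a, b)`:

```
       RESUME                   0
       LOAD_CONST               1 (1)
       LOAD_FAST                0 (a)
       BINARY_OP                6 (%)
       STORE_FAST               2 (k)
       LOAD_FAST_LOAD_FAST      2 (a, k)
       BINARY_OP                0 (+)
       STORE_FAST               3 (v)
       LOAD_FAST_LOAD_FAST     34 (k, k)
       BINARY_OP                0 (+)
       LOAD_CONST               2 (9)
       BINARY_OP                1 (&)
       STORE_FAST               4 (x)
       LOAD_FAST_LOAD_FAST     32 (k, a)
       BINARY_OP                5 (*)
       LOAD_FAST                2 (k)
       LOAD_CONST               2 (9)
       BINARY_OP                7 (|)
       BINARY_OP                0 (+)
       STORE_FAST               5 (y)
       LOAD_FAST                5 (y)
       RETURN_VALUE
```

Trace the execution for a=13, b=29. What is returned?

22

LOAD_CONST → push 1. Stack: [1]
LOAD_FAST a → push 13. Stack: [1, 13]
BINARY_OP % → 1 % 13 = 1. Stack: [1]
STORE_FAST k → k=1. Stack: []
LOAD_FAST_LOAD_FAST a,k → push 13,1. Stack: [13, 1]
BINARY_OP + → 13 + 1 = 14. Stack: [14]
STORE_FAST v → v=14. Stack: []
LOAD_FAST_LOAD_FAST k,k → push 1,1. Stack: [1, 1]
BINARY_OP + → 1 + 1 = 2. Stack: [2]
LOAD_CONST → push 9. Stack: [2, 9]
BINARY_OP & → 2 & 9 = 0. Stack: [0]
STORE_FAST x → x=0. Stack: []
LOAD_FAST_LOAD_FAST k,a → push 1,13. Stack: [1, 13]
BINARY_OP * → 1 * 13 = 13. Stack: [13]
LOAD_FAST k → push 1. Stack: [13, 1]
LOAD_CONST → push 9. Stack: [13, 1, 9]
BINARY_OP | → 1 | 9 = 9. Stack: [13, 9]
BINARY_OP + → 13 + 9 = 22. Stack: [22]
STORE_FAST y → y=22. Stack: []
LOAD_FAST y → push 22. Stack: [22]
RETURN_VALUE → return 22.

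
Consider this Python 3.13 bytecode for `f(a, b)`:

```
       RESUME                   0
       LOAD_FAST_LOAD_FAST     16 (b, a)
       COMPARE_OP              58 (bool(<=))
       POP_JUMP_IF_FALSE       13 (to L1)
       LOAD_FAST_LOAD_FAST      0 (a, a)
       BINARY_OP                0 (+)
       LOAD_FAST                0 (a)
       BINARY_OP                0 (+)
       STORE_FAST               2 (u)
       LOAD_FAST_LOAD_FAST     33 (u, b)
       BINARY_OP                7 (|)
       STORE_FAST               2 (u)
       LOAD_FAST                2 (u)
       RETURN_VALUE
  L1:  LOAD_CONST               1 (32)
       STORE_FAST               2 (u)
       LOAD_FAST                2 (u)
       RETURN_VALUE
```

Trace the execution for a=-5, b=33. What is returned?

32

LOAD_FAST_LOAD_FAST b,a → push 33,-5. Stack: [33, -5]
COMPARE_OP bool(<=) → 33 vs -5 = False. Stack: [False]
POP_JUMP_IF_FALSE → pop False; jump. Stack: []
LOAD_CONST → push 32. Stack: [32]
STORE_FAST u → u=32. Stack: []
LOAD_FAST u → push 32. Stack: [32]
RETURN_VALUE → return 32.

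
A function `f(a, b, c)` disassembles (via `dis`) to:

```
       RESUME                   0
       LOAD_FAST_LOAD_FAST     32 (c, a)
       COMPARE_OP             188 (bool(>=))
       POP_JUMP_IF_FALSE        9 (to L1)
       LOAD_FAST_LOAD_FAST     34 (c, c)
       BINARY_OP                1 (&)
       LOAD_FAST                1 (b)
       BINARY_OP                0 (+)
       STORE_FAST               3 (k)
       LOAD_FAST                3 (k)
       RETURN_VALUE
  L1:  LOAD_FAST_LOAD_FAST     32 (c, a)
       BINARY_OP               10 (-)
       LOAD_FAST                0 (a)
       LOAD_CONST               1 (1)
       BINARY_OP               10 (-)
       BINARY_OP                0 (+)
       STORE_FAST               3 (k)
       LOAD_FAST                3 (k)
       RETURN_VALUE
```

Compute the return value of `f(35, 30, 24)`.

23

LOAD_FAST_LOAD_FAST c,a → push 24,35. Stack: [24, 35]
COMPARE_OP bool(>=) → 24 vs 35 = False. Stack: [False]
POP_JUMP_IF_FALSE → pop False; jump. Stack: []
LOAD_FAST_LOAD_FAST c,a → push 24,35. Stack: [24, 35]
BINARY_OP - → 24 - 35 = -11. Stack: [-11]
LOAD_FAST a → push 35. Stack: [-11, 35]
LOAD_CONST → push 1. Stack: [-11, 35, 1]
BINARY_OP - → 35 - 1 = 34. Stack: [-11, 34]
BINARY_OP + → -11 + 34 = 23. Stack: [23]
STORE_FAST k → k=23. Stack: []
LOAD_FAST k → push 23. Stack: [23]
RETURN_VALUE → return 23.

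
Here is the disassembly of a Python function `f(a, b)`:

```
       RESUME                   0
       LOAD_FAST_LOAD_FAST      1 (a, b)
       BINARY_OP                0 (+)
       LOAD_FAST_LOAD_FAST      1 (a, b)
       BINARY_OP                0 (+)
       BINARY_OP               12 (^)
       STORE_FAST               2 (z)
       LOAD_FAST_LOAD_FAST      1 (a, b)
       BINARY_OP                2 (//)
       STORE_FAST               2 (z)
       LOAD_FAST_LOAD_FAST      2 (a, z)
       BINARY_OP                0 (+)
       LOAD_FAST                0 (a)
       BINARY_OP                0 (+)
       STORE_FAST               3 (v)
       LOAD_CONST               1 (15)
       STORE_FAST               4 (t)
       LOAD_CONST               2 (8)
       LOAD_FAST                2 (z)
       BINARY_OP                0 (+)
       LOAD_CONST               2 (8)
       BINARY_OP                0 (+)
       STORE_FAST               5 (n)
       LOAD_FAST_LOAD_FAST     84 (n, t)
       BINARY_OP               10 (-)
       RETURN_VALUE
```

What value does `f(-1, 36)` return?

0

LOAD_FAST_LOAD_FAST a,b → push -1,36. Stack: [-1, 36]
BINARY_OP + → -1 + 36 = 35. Stack: [35]
LOAD_FAST_LOAD_FAST a,b → push -1,36. Stack: [35, -1, 36]
BINARY_OP + → -1 + 36 = 35. Stack: [35, 35]
BINARY_OP ^ → 35 ^ 35 = 0. Stack: [0]
STORE_FAST z → z=0. Stack: []
LOAD_FAST_LOAD_FAST a,b → push -1,36. Stack: [-1, 36]
BINARY_OP // → -1 // 36 = -1. Stack: [-1]
STORE_FAST z → z=-1. Stack: []
LOAD_FAST_LOAD_FAST a,z → push -1,-1. Stack: [-1, -1]
BINARY_OP + → -1 + -1 = -2. Stack: [-2]
LOAD_FAST a → push -1. Stack: [-2, -1]
BINARY_OP + → -2 + -1 = -3. Stack: [-3]
STORE_FAST v → v=-3. Stack: []
LOAD_CONST → push 15. Stack: [15]
STORE_FAST t → t=15. Stack: []
LOAD_CONST → push 8. Stack: [8]
LOAD_FAST z → push -1. Stack: [8, -1]
BINARY_OP + → 8 + -1 = 7. Stack: [7]
LOAD_CONST → push 8. Stack: [7, 8]
BINARY_OP + → 7 + 8 = 15. Stack: [15]
STORE_FAST n → n=15. Stack: []
LOAD_FAST_LOAD_FAST n,t → push 15,15. Stack: [15, 15]
BINARY_OP - → 15 - 15 = 0. Stack: [0]
RETURN_VALUE → return 0.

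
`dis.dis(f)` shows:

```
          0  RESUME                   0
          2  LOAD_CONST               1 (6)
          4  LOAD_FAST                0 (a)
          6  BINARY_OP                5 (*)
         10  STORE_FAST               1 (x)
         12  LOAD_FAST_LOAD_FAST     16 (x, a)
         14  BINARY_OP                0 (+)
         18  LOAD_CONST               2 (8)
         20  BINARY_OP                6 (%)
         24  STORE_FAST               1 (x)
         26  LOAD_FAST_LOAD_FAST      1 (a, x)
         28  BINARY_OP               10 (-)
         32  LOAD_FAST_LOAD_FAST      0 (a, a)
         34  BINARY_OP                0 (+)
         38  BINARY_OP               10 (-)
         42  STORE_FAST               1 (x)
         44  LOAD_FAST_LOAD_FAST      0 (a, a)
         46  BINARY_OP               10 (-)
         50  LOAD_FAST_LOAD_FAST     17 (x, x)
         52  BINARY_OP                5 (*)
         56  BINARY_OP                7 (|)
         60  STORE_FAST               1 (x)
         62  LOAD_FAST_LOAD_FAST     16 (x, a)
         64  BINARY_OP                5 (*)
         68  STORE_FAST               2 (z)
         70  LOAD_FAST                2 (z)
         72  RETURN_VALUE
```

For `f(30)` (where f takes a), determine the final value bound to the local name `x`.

1024

LOAD_CONST → push 6. Stack: [6]
LOAD_FAST a → push 30. Stack: [6, 30]
BINARY_OP * → 6 * 30 = 180. Stack: [180]
STORE_FAST x → x=180. Stack: []
LOAD_FAST_LOAD_FAST x,a → push 180,30. Stack: [180, 30]
BINARY_OP + → 180 + 30 = 210. Stack: [210]
LOAD_CONST → push 8. Stack: [210, 8]
BINARY_OP % → 210 % 8 = 2. Stack: [2]
STORE_FAST x → x=2. Stack: []
LOAD_FAST_LOAD_FAST a,x → push 30,2. Stack: [30, 2]
BINARY_OP - → 30 - 2 = 28. Stack: [28]
LOAD_FAST_LOAD_FAST a,a → push 30,30. Stack: [28, 30, 30]
BINARY_OP + → 30 + 30 = 60. Stack: [28, 60]
BINARY_OP - → 28 - 60 = -32. Stack: [-32]
STORE_FAST x → x=-32. Stack: []
LOAD_FAST_LOAD_FAST a,a → push 30,30. Stack: [30, 30]
BINARY_OP - → 30 - 30 = 0. Stack: [0]
LOAD_FAST_LOAD_FAST x,x → push -32,-32. Stack: [0, -32, -32]
BINARY_OP * → -32 * -32 = 1024. Stack: [0, 1024]
BINARY_OP | → 0 | 1024 = 1024. Stack: [1024]
STORE_FAST x → x=1024. Stack: []
LOAD_FAST_LOAD_FAST x,a → push 1024,30. Stack: [1024, 30]
BINARY_OP * → 1024 * 30 = 30720. Stack: [30720]
STORE_FAST z → z=30720. Stack: []
LOAD_FAST z → push 30720. Stack: [30720]
RETURN_VALUE → return 30720.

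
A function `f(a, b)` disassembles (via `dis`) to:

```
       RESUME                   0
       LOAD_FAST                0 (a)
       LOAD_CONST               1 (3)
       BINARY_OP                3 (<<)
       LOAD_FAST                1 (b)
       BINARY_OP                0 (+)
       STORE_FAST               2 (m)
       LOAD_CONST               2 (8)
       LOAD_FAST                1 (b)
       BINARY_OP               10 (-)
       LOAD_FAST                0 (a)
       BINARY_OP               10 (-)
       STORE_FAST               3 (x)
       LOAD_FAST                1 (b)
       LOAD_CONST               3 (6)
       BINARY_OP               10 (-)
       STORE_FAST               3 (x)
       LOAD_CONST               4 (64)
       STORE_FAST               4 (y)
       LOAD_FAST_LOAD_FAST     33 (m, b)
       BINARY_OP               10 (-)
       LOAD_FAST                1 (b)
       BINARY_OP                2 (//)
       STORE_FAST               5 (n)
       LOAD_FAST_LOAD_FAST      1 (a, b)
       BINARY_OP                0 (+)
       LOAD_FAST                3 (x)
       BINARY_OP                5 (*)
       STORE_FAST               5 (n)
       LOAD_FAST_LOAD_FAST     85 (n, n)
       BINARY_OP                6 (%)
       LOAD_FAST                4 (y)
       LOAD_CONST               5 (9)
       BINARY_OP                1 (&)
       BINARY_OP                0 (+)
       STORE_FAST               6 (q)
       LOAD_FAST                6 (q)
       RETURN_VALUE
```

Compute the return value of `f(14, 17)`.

LOAD_FAST a → push 14. Stack: [14]
LOAD_CONST → push 3. Stack: [14, 3]
BINARY_OP << → 14 << 3 = 112. Stack: [112]
LOAD_FAST b → push 17. Stack: [112, 17]
BINARY_OP + → 112 + 17 = 129. Stack: [129]
STORE_FAST m → m=129. Stack: []
LOAD_CONST → push 8. Stack: [8]
LOAD_FAST b → push 17. Stack: [8, 17]
BINARY_OP - → 8 - 17 = -9. Stack: [-9]
LOAD_FAST a → push 14. Stack: [-9, 14]
BINARY_OP - → -9 - 14 = -23. Stack: [-23]
STORE_FAST x → x=-23. Stack: []
LOAD_FAST b → push 17. Stack: [17]
LOAD_CONST → push 6. Stack: [17, 6]
BINARY_OP - → 17 - 6 = 11. Stack: [11]
STORE_FAST x → x=11. Stack: []
LOAD_CONST → push 64. Stack: [64]
STORE_FAST y → y=64. Stack: []
LOAD_FAST_LOAD_FAST m,b → push 129,17. Stack: [129, 17]
BINARY_OP - → 129 - 17 = 112. Stack: [112]
LOAD_FAST b → push 17. Stack: [112, 17]
BINARY_OP // → 112 // 17 = 6. Stack: [6]
STORE_FAST n → n=6. Stack: []
LOAD_FAST_LOAD_FAST a,b → push 14,17. Stack: [14, 17]
BINARY_OP + → 14 + 17 = 31. Stack: [31]
LOAD_FAST x → push 11. Stack: [31, 11]
BINARY_OP * → 31 * 11 = 341. Stack: [341]
STORE_FAST n → n=341. Stack: []
LOAD_FAST_LOAD_FAST n,n → push 341,341. Stack: [341, 341]
BINARY_OP % → 341 % 341 = 0. Stack: [0]
LOAD_FAST y → push 64. Stack: [0, 64]
LOAD_CONST → push 9. Stack: [0, 64, 9]
BINARY_OP & → 64 & 9 = 0. Stack: [0, 0]
BINARY_OP + → 0 + 0 = 0. Stack: [0]
STORE_FAST q → q=0. Stack: []
LOAD_FAST q → push 0. Stack: [0]
RETURN_VALUE → return 0.

0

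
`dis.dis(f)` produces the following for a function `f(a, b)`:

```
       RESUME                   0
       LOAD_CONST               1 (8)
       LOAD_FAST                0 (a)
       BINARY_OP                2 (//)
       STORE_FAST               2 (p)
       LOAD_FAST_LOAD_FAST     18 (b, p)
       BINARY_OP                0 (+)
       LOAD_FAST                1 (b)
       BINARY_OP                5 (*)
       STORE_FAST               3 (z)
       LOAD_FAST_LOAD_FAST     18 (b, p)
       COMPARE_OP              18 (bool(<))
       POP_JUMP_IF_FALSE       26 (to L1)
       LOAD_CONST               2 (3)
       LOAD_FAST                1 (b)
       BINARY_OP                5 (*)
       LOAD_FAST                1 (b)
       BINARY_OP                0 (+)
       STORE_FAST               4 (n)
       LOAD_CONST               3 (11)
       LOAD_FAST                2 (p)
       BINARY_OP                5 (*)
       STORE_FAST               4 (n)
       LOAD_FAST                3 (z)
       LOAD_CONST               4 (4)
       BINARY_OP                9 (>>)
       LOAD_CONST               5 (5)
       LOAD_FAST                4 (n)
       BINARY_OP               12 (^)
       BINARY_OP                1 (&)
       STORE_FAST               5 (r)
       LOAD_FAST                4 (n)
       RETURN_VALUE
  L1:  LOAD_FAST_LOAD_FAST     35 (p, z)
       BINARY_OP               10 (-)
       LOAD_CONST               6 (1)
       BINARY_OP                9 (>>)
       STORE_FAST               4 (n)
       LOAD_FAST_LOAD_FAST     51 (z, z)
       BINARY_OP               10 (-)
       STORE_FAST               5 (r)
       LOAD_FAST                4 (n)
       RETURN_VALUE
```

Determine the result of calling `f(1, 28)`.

LOAD_CONST → push 8. Stack: [8]
LOAD_FAST a → push 1. Stack: [8, 1]
BINARY_OP // → 8 // 1 = 8. Stack: [8]
STORE_FAST p → p=8. Stack: []
LOAD_FAST_LOAD_FAST b,p → push 28,8. Stack: [28, 8]
BINARY_OP + → 28 + 8 = 36. Stack: [36]
LOAD_FAST b → push 28. Stack: [36, 28]
BINARY_OP * → 36 * 28 = 1008. Stack: [1008]
STORE_FAST z → z=1008. Stack: []
LOAD_FAST_LOAD_FAST b,p → push 28,8. Stack: [28, 8]
COMPARE_OP bool(<) → 28 vs 8 = False. Stack: [False]
POP_JUMP_IF_FALSE → pop False; jump. Stack: []
LOAD_FAST_LOAD_FAST p,z → push 8,1008. Stack: [8, 1008]
BINARY_OP - → 8 - 1008 = -1000. Stack: [-1000]
LOAD_CONST → push 1. Stack: [-1000, 1]
BINARY_OP >> → -1000 >> 1 = -500. Stack: [-500]
STORE_FAST n → n=-500. Stack: []
LOAD_FAST_LOAD_FAST z,z → push 1008,1008. Stack: [1008, 1008]
BINARY_OP - → 1008 - 1008 = 0. Stack: [0]
STORE_FAST r → r=0. Stack: []
LOAD_FAST n → push -500. Stack: [-500]
RETURN_VALUE → return -500.

-500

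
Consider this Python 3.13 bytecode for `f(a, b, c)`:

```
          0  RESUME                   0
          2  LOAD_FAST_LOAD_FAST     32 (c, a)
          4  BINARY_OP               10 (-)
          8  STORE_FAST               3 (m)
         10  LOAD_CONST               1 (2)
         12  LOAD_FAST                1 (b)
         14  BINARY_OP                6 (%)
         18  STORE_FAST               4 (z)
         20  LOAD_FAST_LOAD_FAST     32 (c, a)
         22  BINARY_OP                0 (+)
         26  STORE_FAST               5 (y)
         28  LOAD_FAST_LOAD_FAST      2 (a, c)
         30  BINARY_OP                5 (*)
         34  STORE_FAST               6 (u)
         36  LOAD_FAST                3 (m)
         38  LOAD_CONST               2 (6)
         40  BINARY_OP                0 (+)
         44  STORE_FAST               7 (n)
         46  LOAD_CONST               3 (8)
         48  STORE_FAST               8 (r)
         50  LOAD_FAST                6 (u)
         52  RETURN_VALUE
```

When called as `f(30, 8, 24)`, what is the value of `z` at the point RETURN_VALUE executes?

LOAD_FAST_LOAD_FAST c,a → push 24,30. Stack: [24, 30]
BINARY_OP - → 24 - 30 = -6. Stack: [-6]
STORE_FAST m → m=-6. Stack: []
LOAD_CONST → push 2. Stack: [2]
LOAD_FAST b → push 8. Stack: [2, 8]
BINARY_OP % → 2 % 8 = 2. Stack: [2]
STORE_FAST z → z=2. Stack: []
LOAD_FAST_LOAD_FAST c,a → push 24,30. Stack: [24, 30]
BINARY_OP + → 24 + 30 = 54. Stack: [54]
STORE_FAST y → y=54. Stack: []
LOAD_FAST_LOAD_FAST a,c → push 30,24. Stack: [30, 24]
BINARY_OP * → 30 * 24 = 720. Stack: [720]
STORE_FAST u → u=720. Stack: []
LOAD_FAST m → push -6. Stack: [-6]
LOAD_CONST → push 6. Stack: [-6, 6]
BINARY_OP + → -6 + 6 = 0. Stack: [0]
STORE_FAST n → n=0. Stack: []
LOAD_CONST → push 8. Stack: [8]
STORE_FAST r → r=8. Stack: []
LOAD_FAST u → push 720. Stack: [720]
RETURN_VALUE → return 720.

2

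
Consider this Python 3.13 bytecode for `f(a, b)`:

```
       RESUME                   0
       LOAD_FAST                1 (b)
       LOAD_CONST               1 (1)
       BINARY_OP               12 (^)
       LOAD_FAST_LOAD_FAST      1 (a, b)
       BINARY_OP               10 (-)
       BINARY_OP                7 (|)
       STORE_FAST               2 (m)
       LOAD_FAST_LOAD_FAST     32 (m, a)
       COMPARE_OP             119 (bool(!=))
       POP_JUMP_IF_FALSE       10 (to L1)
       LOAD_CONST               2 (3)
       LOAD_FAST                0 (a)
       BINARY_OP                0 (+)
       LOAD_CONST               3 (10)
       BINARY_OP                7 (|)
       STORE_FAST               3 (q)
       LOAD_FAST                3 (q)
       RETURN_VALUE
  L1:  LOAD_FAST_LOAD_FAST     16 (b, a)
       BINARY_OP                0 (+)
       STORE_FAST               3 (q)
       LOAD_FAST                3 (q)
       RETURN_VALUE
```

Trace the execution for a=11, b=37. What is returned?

14

LOAD_FAST b → push 37. Stack: [37]
LOAD_CONST → push 1. Stack: [37, 1]
BINARY_OP ^ → 37 ^ 1 = 36. Stack: [36]
LOAD_FAST_LOAD_FAST a,b → push 11,37. Stack: [36, 11, 37]
BINARY_OP - → 11 - 37 = -26. Stack: [36, -26]
BINARY_OP | → 36 | -26 = -26. Stack: [-26]
STORE_FAST m → m=-26. Stack: []
LOAD_FAST_LOAD_FAST m,a → push -26,11. Stack: [-26, 11]
COMPARE_OP bool(!=) → -26 vs 11 = True. Stack: [True]
POP_JUMP_IF_FALSE → pop True; no jump. Stack: []
LOAD_CONST → push 3. Stack: [3]
LOAD_FAST a → push 11. Stack: [3, 11]
BINARY_OP + → 3 + 11 = 14. Stack: [14]
LOAD_CONST → push 10. Stack: [14, 10]
BINARY_OP | → 14 | 10 = 14. Stack: [14]
STORE_FAST q → q=14. Stack: []
LOAD_FAST q → push 14. Stack: [14]
RETURN_VALUE → return 14.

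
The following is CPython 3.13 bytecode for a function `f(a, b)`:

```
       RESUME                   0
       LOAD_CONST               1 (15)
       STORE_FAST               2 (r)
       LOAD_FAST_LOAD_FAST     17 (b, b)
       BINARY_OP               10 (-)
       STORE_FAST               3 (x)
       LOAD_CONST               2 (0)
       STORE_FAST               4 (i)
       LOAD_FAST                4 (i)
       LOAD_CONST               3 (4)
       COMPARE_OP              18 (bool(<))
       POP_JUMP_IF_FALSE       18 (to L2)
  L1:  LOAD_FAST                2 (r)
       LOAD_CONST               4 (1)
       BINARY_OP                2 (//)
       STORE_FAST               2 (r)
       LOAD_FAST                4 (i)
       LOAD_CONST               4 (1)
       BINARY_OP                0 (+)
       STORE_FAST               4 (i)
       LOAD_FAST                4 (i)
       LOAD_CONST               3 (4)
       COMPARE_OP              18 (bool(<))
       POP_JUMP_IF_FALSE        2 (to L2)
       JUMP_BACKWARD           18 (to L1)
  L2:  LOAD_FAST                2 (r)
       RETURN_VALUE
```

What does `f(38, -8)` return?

LOAD_CONST → push 15. Stack: [15]
STORE_FAST r → r=15. Stack: []
LOAD_FAST_LOAD_FAST b,b → push -8,-8. Stack: [-8, -8]
BINARY_OP - → -8 - -8 = 0. Stack: [0]
STORE_FAST x → x=0. Stack: []
LOAD_CONST → push 0. Stack: [0]
STORE_FAST i → i=0. Stack: []
LOAD_FAST i → push 0. Stack: [0]
LOAD_CONST → push 4. Stack: [0, 4]
COMPARE_OP bool(<) → 0 vs 4 = True. Stack: [True]
POP_JUMP_IF_FALSE → pop True; no jump. Stack: []
LOAD_FAST r → push 15. Stack: [15]
LOAD_CONST → push 1. Stack: [15, 1]
BINARY_OP // → 15 // 1 = 15. Stack: [15]
STORE_FAST r → r=15. Stack: []
LOAD_FAST i → push 0. Stack: [0]
LOAD_CONST → push 1. Stack: [0, 1]
BINARY_OP + → 0 + 1 = 1. Stack: [1]
STORE_FAST i → i=1. Stack: []
LOAD_FAST i → push 1. Stack: [1]
LOAD_CONST → push 4. Stack: [1, 4]
COMPARE_OP bool(<) → 1 vs 4 = True. Stack: [True]
POP_JUMP_IF_FALSE → pop True; no jump. Stack: []
LOAD_FAST r → push 15. Stack: [15]
LOAD_CONST → push 1. Stack: [15, 1]
BINARY_OP // → 15 // 1 = 15. Stack: [15]
STORE_FAST r → r=15. Stack: []
LOAD_FAST i → push 1. Stack: [1]
LOAD_CONST → push 1. Stack: [1, 1]
BINARY_OP + → 1 + 1 = 2. Stack: [2]
STORE_FAST i → i=2. Stack: []
LOAD_FAST i → push 2. Stack: [2]
LOAD_CONST → push 4. Stack: [2, 4]
COMPARE_OP bool(<) → 2 vs 4 = True. Stack: [True]
POP_JUMP_IF_FALSE → pop True; no jump. Stack: []
LOAD_FAST r → push 15. Stack: [15]
LOAD_CONST → push 1. Stack: [15, 1]
BINARY_OP // → 15 // 1 = 15. Stack: [15]
STORE_FAST r → r=15. Stack: []
LOAD_FAST i → push 2. Stack: [2]
LOAD_CONST → push 1. Stack: [2, 1]
BINARY_OP + → 2 + 1 = 3. Stack: [3]
STORE_FAST i → i=3. Stack: []
LOAD_FAST i → push 3. Stack: [3]
LOAD_CONST → push 4. Stack: [3, 4]
COMPARE_OP bool(<) → 3 vs 4 = True. Stack: [True]
POP_JUMP_IF_FALSE → pop True; no jump. Stack: []
LOAD_FAST r → push 15. Stack: [15]
LOAD_CONST → push 1. Stack: [15, 1]
BINARY_OP // → 15 // 1 = 15. Stack: [15]
STORE_FAST r → r=15. Stack: []
LOAD_FAST i → push 3. Stack: [3]
LOAD_CONST → push 1. Stack: [3, 1]
BINARY_OP + → 3 + 1 = 4. Stack: [4]
STORE_FAST i → i=4. Stack: []
LOAD_FAST i → push 4. Stack: [4]
LOAD_CONST → push 4. Stack: [4, 4]
COMPARE_OP bool(<) → 4 vs 4 = False. Stack: [False]
POP_JUMP_IF_FALSE → pop False; jump. Stack: []
LOAD_FAST r → push 15. Stack: [15]
RETURN_VALUE → return 15.

15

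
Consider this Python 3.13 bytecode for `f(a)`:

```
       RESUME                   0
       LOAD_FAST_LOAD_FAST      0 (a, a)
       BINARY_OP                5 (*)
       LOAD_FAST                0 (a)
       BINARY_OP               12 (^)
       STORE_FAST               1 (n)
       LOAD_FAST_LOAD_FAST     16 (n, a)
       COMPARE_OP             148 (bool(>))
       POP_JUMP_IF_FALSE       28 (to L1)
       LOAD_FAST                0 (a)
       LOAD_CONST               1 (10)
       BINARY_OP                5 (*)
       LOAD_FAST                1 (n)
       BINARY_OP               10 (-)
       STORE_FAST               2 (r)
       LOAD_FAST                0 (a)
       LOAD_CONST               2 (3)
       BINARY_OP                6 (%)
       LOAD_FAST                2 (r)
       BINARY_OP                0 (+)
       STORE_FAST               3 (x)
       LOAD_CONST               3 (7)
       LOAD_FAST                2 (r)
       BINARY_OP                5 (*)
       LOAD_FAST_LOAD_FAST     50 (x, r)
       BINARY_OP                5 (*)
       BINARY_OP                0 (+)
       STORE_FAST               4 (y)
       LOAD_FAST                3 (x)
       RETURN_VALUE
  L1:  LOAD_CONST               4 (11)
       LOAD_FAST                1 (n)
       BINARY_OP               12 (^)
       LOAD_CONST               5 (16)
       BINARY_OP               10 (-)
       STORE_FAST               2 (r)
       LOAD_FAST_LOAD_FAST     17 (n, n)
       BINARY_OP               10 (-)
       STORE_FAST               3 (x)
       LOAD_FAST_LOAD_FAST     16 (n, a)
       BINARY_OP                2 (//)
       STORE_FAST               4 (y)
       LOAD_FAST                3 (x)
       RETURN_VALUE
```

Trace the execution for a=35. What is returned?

LOAD_FAST_LOAD_FAST a,a → push 35,35. Stack: [35, 35]
BINARY_OP * → 35 * 35 = 1225. Stack: [1225]
LOAD_FAST a → push 35. Stack: [1225, 35]
BINARY_OP ^ → 1225 ^ 35 = 1258. Stack: [1258]
STORE_FAST n → n=1258. Stack: []
LOAD_FAST_LOAD_FAST n,a → push 1258,35. Stack: [1258, 35]
COMPARE_OP bool(>) → 1258 vs 35 = True. Stack: [True]
POP_JUMP_IF_FALSE → pop True; no jump. Stack: []
LOAD_FAST a → push 35. Stack: [35]
LOAD_CONST → push 10. Stack: [35, 10]
BINARY_OP * → 35 * 10 = 350. Stack: [350]
LOAD_FAST n → push 1258. Stack: [350, 1258]
BINARY_OP - → 350 - 1258 = -908. Stack: [-908]
STORE_FAST r → r=-908. Stack: []
LOAD_FAST a → push 35. Stack: [35]
LOAD_CONST → push 3. Stack: [35, 3]
BINARY_OP % → 35 % 3 = 2. Stack: [2]
LOAD_FAST r → push -908. Stack: [2, -908]
BINARY_OP + → 2 + -908 = -906. Stack: [-906]
STORE_FAST x → x=-906. Stack: []
LOAD_CONST → push 7. Stack: [7]
LOAD_FAST r → push -908. Stack: [7, -908]
BINARY_OP * → 7 * -908 = -6356. Stack: [-6356]
LOAD_FAST_LOAD_FAST x,r → push -906,-908. Stack: [-6356, -906, -908]
BINARY_OP * → -906 * -908 = 822648. Stack: [-6356, 822648]
BINARY_OP + → -6356 + 822648 = 816292. Stack: [816292]
STORE_FAST y → y=816292. Stack: []
LOAD_FAST x → push -906. Stack: [-906]
RETURN_VALUE → return -906.

-906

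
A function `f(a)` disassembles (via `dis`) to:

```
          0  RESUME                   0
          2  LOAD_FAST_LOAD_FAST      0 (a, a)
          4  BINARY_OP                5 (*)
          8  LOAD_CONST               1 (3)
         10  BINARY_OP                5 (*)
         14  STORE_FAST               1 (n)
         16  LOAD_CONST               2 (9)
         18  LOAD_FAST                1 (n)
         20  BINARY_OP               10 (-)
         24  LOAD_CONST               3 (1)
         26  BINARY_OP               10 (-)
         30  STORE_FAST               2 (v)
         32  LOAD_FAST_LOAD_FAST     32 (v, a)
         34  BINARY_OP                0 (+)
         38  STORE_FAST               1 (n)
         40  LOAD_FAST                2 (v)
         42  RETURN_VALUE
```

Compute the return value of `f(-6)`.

-100

LOAD_FAST_LOAD_FAST a,a → push -6,-6. Stack: [-6, -6]
BINARY_OP * → -6 * -6 = 36. Stack: [36]
LOAD_CONST → push 3. Stack: [36, 3]
BINARY_OP * → 36 * 3 = 108. Stack: [108]
STORE_FAST n → n=108. Stack: []
LOAD_CONST → push 9. Stack: [9]
LOAD_FAST n → push 108. Stack: [9, 108]
BINARY_OP - → 9 - 108 = -99. Stack: [-99]
LOAD_CONST → push 1. Stack: [-99, 1]
BINARY_OP - → -99 - 1 = -100. Stack: [-100]
STORE_FAST v → v=-100. Stack: []
LOAD_FAST_LOAD_FAST v,a → push -100,-6. Stack: [-100, -6]
BINARY_OP + → -100 + -6 = -106. Stack: [-106]
STORE_FAST n → n=-106. Stack: []
LOAD_FAST v → push -100. Stack: [-100]
RETURN_VALUE → return -100.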